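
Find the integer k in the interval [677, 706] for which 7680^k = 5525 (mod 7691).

694

Compute 7680^677 mod 7691 = 3302, then multiply by 7680 repeatedly:
  7680^677=3302  7680^678=2133  7680^679=7301  7680^680=4290  7680^681=6647
  7680^682=3793  7680^683=4423  7680^684=5184  7680^685=4504  7680^686=4293
  7680^687=6614  7680^688=4156  7680^689=430  7680^690=2961  7680^691=5884
  7680^692=4495  7680^693=4392  7680^694=5525
Found 5525 at exponent 694.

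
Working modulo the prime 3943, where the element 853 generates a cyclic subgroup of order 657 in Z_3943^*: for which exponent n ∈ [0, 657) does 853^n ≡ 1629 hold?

57

Baby-step giant-step with m = ceil(sqrt(657)) = 26.
Baby table (853^j mod 3943 for j=0..25):
  0:1  1:853  2:2097  3:2562  4:964  5:2148  6:2692  7:1450
  8:2691  9:597  10:594  11:1978  12:3573  13:3773  14:881  15:2323
  16:2133  17:1726  18:1539  19:3691  20:1909  21:3861  22:1028  23:1538
  24:2838  25:3755
Giant step factor: 853^(-26) ≡ 1800 (mod 3943).
Scan 1629·1800^i mod 3943 for i = 0, 1, …:
  i=0: 1629   i=1: 2551   i=2: 2148
Match at i=2, j=5: n = 2·26 + 5 = 57.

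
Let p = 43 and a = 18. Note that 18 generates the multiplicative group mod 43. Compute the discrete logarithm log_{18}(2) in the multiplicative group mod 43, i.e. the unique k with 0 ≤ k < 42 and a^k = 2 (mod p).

27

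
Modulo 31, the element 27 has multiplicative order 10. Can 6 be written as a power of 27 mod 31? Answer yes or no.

⟨27⟩ has order 10; its elements mod 31 are {1, 2, 4, 8, 15, 16, 23, 27, 29, 30}.
6 is not in this set.

no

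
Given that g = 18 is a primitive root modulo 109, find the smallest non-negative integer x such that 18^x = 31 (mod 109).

Baby-step giant-step with m = ceil(sqrt(108)) = 11.
Baby table (18^j mod 109 for j=0..10):
  0:1  1:18  2:106  3:55  4:9  5:53  6:82  7:59
  8:81  9:41  10:84
Giant step factor: 18^(-11) ≡ 70 (mod 109).
Scan 31·70^i mod 109 for i = 0, 1, …:
  i=0: 31   i=1: 99   i=2: 63   i=3: 50
  i=4: 12   i=5: 77   i=6: 49   i=7: 51
  i=8: 82
Match at i=8, j=6: x = 8·11 + 6 = 94.

94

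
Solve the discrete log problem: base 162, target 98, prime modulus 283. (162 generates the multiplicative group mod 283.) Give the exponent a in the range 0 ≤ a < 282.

Baby-step giant-step with m = ceil(sqrt(282)) = 17.
Baby table (162^j mod 283 for j=0..16):
  0:1  1:162  2:208  3:19  4:248  5:273  6:78  7:184
  8:93  9:67  10:100  11:69  12:141  13:202  14:179  15:132
  16:159
Giant step factor: 162^(-17) ≡ 170 (mod 283).
Scan 98·170^i mod 283 for i = 0, 1, …:
  i=0: 98   i=1: 246   i=2: 219   i=3: 157
  i=4: 88   i=5: 244   i=6: 162
Match at i=6, j=1: a = 6·17 + 1 = 103.

103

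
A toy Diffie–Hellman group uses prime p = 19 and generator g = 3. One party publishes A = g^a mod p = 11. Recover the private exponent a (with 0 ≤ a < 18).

12

Successive powers of 3 modulo 19:
  3^0=1  3^1=3  3^2=9  3^3=8  3^4=5  3^5=15
  3^6=7  3^7=2  3^8=6  3^9=18  3^10=16  3^11=10
  3^12=11
So 3^12 ≡ 11 (mod 19), giving a = 12.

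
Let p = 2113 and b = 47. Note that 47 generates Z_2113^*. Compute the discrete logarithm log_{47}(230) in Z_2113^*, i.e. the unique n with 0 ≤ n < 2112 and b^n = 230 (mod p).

Baby-step giant-step with m = ceil(sqrt(2112)) = 46.
Baby table (47^j mod 2113 for j=0..45):
  0:1  1:47  2:96  3:286  4:764  5:2100  6:1502  7:865
  8:508  9:633  10:169  11:1604  12:1433  13:1848  14:223  15:2029
  16:278  17:388  18:1332  19:1327  20:1092  21:612  22:1295  23:1701
  24:1766  25:595  26:496  27:69  28:1130  29:285  30:717  31:2004
  32:1216  33:101  34:521  35:1244  36:1417  37:1096  38:800  39:1679
  40:732  41:596  42:543  43:165  44:1416  45:1049
Giant step factor: 47^(-46) ≡ 2110 (mod 2113).
Scan 230·2110^i mod 2113 for i = 0, 1, …:
  i=0: 230   i=1: 1423   i=2: 2070   i=3: 129
  i=4: 1726   i=5: 1161   i=6: 743   i=7: 1997
  i=8: 348   i=9: 1069     …   i=44: 630
  i=45: 223
Match at i=45, j=14: n = 45·46 + 14 = 2084.

2084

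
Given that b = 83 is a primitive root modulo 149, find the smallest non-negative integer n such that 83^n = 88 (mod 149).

108

Baby-step giant-step with m = ceil(sqrt(148)) = 13.
Baby table (83^j mod 149 for j=0..12):
  0:1  1:83  2:35  3:74  4:33  5:57  6:112  7:58
  8:46  9:93  10:120  11:126  12:28
Giant step factor: 83^(-13) ≡ 72 (mod 149).
Scan 88·72^i mod 149 for i = 0, 1, …:
  i=0: 88   i=1: 78   i=2: 103   i=3: 115
  i=4: 85   i=5: 11   i=6: 47   i=7: 106
  i=8: 33
Match at i=8, j=4: n = 8·13 + 4 = 108.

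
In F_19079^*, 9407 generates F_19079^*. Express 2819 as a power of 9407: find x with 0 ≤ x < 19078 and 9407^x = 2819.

Baby-step giant-step with m = ceil(sqrt(19078)) = 139.
Baby table (9407^j mod 19079 for j=0..138):
  0:1  1:9407  2:3247  3:18129  4:11401  5:6148  6:5787  7:5922
  8:16653  9:16181  10:2405  11:15220  12:5724  13:4730  14:2882  15:18794
  16:9144  17:9476  18:3644  19:13224  20:3088  21:10578  22:10261  23:4566
  24:5533  25:1419  26:12312  27:9454  28:6559  29:18106  30:4909  31:7783
  32:8558  33:10805  34:8802  35:16633  36:18831  37:13781  38:15141  39:6652
  40:15323  41:1616  42:14828  43:427  44:10199  45:12781  46:14088  47:3082
  48:11373  49:9858  50:10266  51:13443  52:2689  53:15748  54:12080  55:2036
  56:16415  57:9558  58:11858  59:12372  60:1504  61:10589  62:18343  63:2125
  64:14162  65:12356  66:3624  67:15874  68:14464  69:10499  70:11189  71:15159
  72:4267  73:16532  74:3595  75:10177  76:15696  77:18970  78:4903  79:8578
  80:8155  81:16505  82:16712  83:17903  84:3188  85:16407  86:10618  87:4961
  88:893  89:5691  90:18642  91:10205  92:11986  93:14491  94:16461  95:3463
  96:8588  97:6830  98:10817  99:7212  100:17439  101:7431  102:17040  103:12601
  104:18859  105:10071  106:10662  107:18210  108:10208  109:2049  110:5153  111:13611
  112:18587  113:7953  114:5112  115:9504  116:19013  117:8745  118:14646  119:5463
  120:10694  121:13970  122:18717  123:9807  124:7484  125:478  126:12981  127:6667
  128:3796  129:12163  130:578  131:18810  132:7024  133:4191  134:7523  135:4850
  136:6061  137:7775  138:9618
Giant step factor: 9407^(-139) ≡ 1821 (mod 19079).
Scan 2819·1821^i mod 19079 for i = 0, 1, …:
  i=0: 2819   i=1: 1148   i=2: 10897   i=3: 1277
  i=4: 16858   i=5: 307   i=6: 5756   i=7: 7305
  i=8: 4342   i=9: 8076     …   i=128: 7194
  i=129: 12080
Match at i=129, j=54: x = 129·139 + 54 = 17985.

17985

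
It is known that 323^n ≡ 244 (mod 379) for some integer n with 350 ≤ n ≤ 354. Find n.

Compute 323^350 mod 379 = 239, then multiply by 323 repeatedly:
  323^350=239  323^351=260  323^352=221  323^353=131  323^354=244
Found 244 at exponent 354.

354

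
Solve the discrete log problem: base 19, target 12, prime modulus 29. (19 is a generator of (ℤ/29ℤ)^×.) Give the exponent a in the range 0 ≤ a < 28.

7

Successive powers of 19 modulo 29:
  19^0=1  19^1=19  19^2=13  19^3=15  19^4=24  19^5=21
  19^6=22  19^7=12
So 19^7 ≡ 12 (mod 29), giving a = 7.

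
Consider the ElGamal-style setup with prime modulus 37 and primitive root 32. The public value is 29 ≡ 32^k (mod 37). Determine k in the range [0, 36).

33

Successive powers of 32 modulo 37:
  32^0=1  32^1=32  32^2=25  32^3=23  32^4=33  32^5=20
  32^6=11  32^7=19  32^8=16  32^9=31  32^10=30  32^11=35
  32^12=10  32^13=24  32^14=28  32^15=8  32^16=34  32^17=15
  32^18=36  32^19=5  32^20=12  32^21=14  32^22=4  32^23=17
  32^24=26  32^25=18  32^26=21  32^27=6  32^28=7  32^29=2
  32^30=27  32^31=13  32^32=9  32^33=29
So 32^33 ≡ 29 (mod 37), giving k = 33.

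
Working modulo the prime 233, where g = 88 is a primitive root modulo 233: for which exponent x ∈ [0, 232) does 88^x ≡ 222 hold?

53

Baby-step giant-step with m = ceil(sqrt(232)) = 16.
Baby table (88^j mod 233 for j=0..15):
  0:1  1:88  2:55  3:180  4:229  5:114  6:13  7:212
  8:16  9:10  10:181  11:84  12:169  13:193  14:208  15:130
Giant step factor: 88^(-16) ≡ 152 (mod 233).
Scan 222·152^i mod 233 for i = 0, 1, …:
  i=0: 222   i=1: 192   i=2: 59   i=3: 114
Match at i=3, j=5: x = 3·16 + 5 = 53.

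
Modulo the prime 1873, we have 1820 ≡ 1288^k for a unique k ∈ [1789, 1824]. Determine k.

Compute 1288^1789 mod 1873 = 574, then multiply by 1288 repeatedly:
  1288^1789=574  1288^1790=1350  1288^1791=656  1288^1792=205  1288^1793=1820
Found 1820 at exponent 1793.

1793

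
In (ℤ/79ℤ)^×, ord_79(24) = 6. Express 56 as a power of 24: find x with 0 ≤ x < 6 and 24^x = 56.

Successive powers of 24 modulo 79:
  24^0=1  24^1=24  24^2=23  24^3=78  24^4=55  24^5=56
So 24^5 ≡ 56 (mod 79), giving x = 5.

5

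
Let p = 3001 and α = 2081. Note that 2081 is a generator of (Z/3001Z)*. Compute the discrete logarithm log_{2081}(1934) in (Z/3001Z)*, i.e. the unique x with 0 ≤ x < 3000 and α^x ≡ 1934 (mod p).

1848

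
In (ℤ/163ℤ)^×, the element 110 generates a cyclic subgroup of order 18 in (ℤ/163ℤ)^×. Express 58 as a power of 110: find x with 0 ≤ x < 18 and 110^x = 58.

12

Successive powers of 110 modulo 163:
  110^0=1  110^1=110  110^2=38  110^3=105  110^4=140  110^5=78
  110^6=104  110^7=30  110^8=40  110^9=162  110^10=53  110^11=125
  110^12=58
So 110^12 ≡ 58 (mod 163), giving x = 12.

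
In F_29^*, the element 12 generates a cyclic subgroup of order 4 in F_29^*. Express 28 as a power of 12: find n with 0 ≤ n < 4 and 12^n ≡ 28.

2

Successive powers of 12 modulo 29:
  12^0=1  12^1=12  12^2=28
So 12^2 ≡ 28 (mod 29), giving n = 2.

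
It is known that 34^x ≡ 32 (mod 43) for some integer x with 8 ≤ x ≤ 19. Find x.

Compute 34^8 mod 43 = 23, then multiply by 34 repeatedly:
  34^8=23  34^9=8  34^10=14  34^11=3  34^12=16
  34^13=28  34^14=6  34^15=32
Found 32 at exponent 15.

15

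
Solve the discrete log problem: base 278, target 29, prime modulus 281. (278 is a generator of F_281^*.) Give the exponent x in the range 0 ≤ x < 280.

Baby-step giant-step with m = ceil(sqrt(280)) = 17.
Baby table (278^j mod 281 for j=0..16):
  0:1  1:278  2:9  3:254  4:81  5:38  6:167  7:61
  8:98  9:268  10:39  11:164  12:70  13:71  14:68  15:77
  16:50
Giant step factor: 278^(-17) ≡ 133 (mod 281).
Scan 29·133^i mod 281 for i = 0, 1, …:
  i=0: 29   i=1: 204   i=2: 156   i=3: 235
  i=4: 64   i=5: 82   i=6: 228   i=7: 257
  i=8: 180   i=9: 55   i=10: 9
Match at i=10, j=2: x = 10·17 + 2 = 172.

172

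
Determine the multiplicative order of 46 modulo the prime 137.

The order of 46 must divide p − 1 = 136 = 2^3 · 17.
Divisors: 1, 2, 4, 8, 17, 34, 68, 136.
Check each in increasing order: 46^1 ≡ 46;  46^2 ≡ 61;  46^4 ≡ 22;  46^8 ≡ 73;  46^17 ≡ 41;  46^34 ≡ 37;  46^68 ≡ 136;  46^136 ≡ 1.
Smallest exponent giving 1 is 136.

136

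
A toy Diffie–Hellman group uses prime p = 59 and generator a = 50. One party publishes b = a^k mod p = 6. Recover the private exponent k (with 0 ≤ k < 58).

53

Baby-step giant-step with m = ceil(sqrt(58)) = 8.
Baby table (50^j mod 59 for j=0..7):
  0:1  1:50  2:22  3:38  4:12  5:10  6:28  7:43
Giant step factor: 50^(-8) ≡ 25 (mod 59).
Scan 6·25^i mod 59 for i = 0, 1, …:
  i=0: 6   i=1: 32   i=2: 33   i=3: 58
  i=4: 34   i=5: 24   i=6: 10
Match at i=6, j=5: k = 6·8 + 5 = 53.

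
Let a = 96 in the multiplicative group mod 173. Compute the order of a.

The order of 96 must divide p − 1 = 172 = 2^2 · 43.
Divisors: 1, 2, 4, 43, 86, 172.
Check each in increasing order: 96^1 ≡ 96;  96^2 ≡ 47;  96^4 ≡ 133;  96^43 ≡ 1.
Smallest exponent giving 1 is 43.

43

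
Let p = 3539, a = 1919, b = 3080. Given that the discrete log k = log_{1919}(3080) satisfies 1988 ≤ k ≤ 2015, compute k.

2002

Compute 1919^1988 mod 3539 = 2753, then multiply by 1919 repeatedly:
  1919^1988=2753  1919^1989=2819  1919^1990=2069  1919^1991=3192  1919^1992=2978
  1919^1993=2836  1919^1994=2841  1919^1995=1819  1919^1996=1207  1919^1997=1727
  1919^1998=1609  1919^1999=1663  1919^2000=2658  1919^2001=1003  1919^2002=3080
Found 3080 at exponent 2002.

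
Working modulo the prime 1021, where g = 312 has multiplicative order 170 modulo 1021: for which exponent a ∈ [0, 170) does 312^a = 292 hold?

5

Baby-step giant-step with m = ceil(sqrt(170)) = 14.
Baby table (312^j mod 1021 for j=0..13):
  0:1  1:312  2:349  3:662  4:302  5:292  6:235  7:829
  8:335  9:378  10:521  11:213  12:91  13:825
Giant step factor: 312^(-14) ≡ 104 (mod 1021).
Scan 292·104^i mod 1021 for i = 0, 1, …:
  i=0: 292
Match at i=0, j=5: a = 0·14 + 5 = 5.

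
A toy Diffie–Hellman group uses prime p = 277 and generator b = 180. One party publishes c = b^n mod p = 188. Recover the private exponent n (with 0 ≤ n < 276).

Baby-step giant-step with m = ceil(sqrt(276)) = 17.
Baby table (180^j mod 277 for j=0..16):
  0:1  1:180  2:268  3:42  4:81  5:176  6:102  7:78
  8:190  9:129  10:229  11:224  12:155  13:200  14:267  15:139
  16:90
Giant step factor: 180^(-17) ≡ 246 (mod 277).
Scan 188·246^i mod 277 for i = 0, 1, …:
  i=0: 188   i=1: 266   i=2: 64   i=3: 232
  i=4: 10   i=5: 244   i=6: 192   i=7: 142
  i=8: 30   i=9: 178   i=10: 22   i=11: 149
  i=12: 90
Match at i=12, j=16: n = 12·17 + 16 = 220.

220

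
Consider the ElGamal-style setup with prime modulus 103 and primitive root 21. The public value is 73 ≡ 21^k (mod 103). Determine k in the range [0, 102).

15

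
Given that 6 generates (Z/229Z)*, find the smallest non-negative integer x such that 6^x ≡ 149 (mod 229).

68

Baby-step giant-step with m = ceil(sqrt(228)) = 16.
Baby table (6^j mod 229 for j=0..15):
  0:1  1:6  2:36  3:216  4:151  5:219  6:169  7:98
  8:130  9:93  10:100  11:142  12:165  13:74  14:215  15:145
Giant step factor: 6^(-16) ≡ 224 (mod 229).
Scan 149·224^i mod 229 for i = 0, 1, …:
  i=0: 149   i=1: 171   i=2: 61   i=3: 153
  i=4: 151
Match at i=4, j=4: x = 4·16 + 4 = 68.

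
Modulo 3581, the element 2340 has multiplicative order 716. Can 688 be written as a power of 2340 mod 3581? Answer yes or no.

yes

688 ∈ ⟨2340⟩ iff 688^716 ≡ 1 (mod 3581), since |⟨2340⟩| = 716.
688^716 mod 3581 = 1.
Since 1 = 1, 688 lies in the subgroup.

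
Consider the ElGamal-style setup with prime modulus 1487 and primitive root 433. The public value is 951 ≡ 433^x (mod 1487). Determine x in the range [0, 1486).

1103

Baby-step giant-step with m = ceil(sqrt(1486)) = 39.
Baby table (433^j mod 1487 for j=0..38):
  0:1  1:433  2:127  3:1459  4:1259  5:905  6:784  7:436
  8:1426  9:353  10:1175  11:221  12:525  13:1301  14:1247  15:170
  16:747  17:772  18:1188  19:1389  20:689  21:937  22:1257  23:39
  24:530  25:492  26:395  27:30  28:1094  29:836  30:647  31:595
  32:384  33:1215  34:1184  35:1144  36:181  37:1049  38:682
Giant step factor: 433^(-39) ≡ 975 (mod 1487).
Scan 951·975^i mod 1487 for i = 0, 1, …:
  i=0: 951   i=1: 824   i=2: 420   i=3: 575
  i=4: 26   i=5: 71   i=6: 823   i=7: 932
  i=8: 143   i=9: 1134     …   i=27: 1170
  i=28: 221
Match at i=28, j=11: x = 28·39 + 11 = 1103.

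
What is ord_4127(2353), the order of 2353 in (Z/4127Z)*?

4126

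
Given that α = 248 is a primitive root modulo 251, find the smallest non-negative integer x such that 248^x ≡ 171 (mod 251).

145

Baby-step giant-step with m = ceil(sqrt(250)) = 16.
Baby table (248^j mod 251 for j=0..15):
  0:1  1:248  2:9  3:224  4:81  5:8  6:227  7:72
  8:35  9:146  10:64  11:59  12:74  13:29  14:164  15:10
Giant step factor: 248^(-16) ≡ 92 (mod 251).
Scan 171·92^i mod 251 for i = 0, 1, …:
  i=0: 171   i=1: 170   i=2: 78   i=3: 148
  i=4: 62   i=5: 182   i=6: 178   i=7: 61
  i=8: 90   i=9: 248
Match at i=9, j=1: x = 9·16 + 1 = 145.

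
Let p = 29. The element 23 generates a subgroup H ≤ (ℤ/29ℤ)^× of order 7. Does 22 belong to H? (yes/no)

⟨23⟩ has order 7; its elements mod 29 are {1, 7, 16, 20, 23, 24, 25}.
22 is not in this set.

no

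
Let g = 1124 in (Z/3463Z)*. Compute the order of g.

1154

The order of 1124 must divide p − 1 = 3462 = 2 · 3 · 577.
Divisors: 1, 2, 3, 6, 577, 1154, 1731, 3462.
Check each in increasing order: 1124^1 ≡ 1124;  1124^2 ≡ 2844;  1124^3 ≡ 307;  1124^6 ≡ 748;  1124^577 ≡ 3462;  1124^1154 ≡ 1.
Smallest exponent giving 1 is 1154.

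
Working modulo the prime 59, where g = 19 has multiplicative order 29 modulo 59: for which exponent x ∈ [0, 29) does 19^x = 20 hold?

Successive powers of 19 modulo 59:
  19^0=1  19^1=19  19^2=7  19^3=15  19^4=49  19^5=46
  19^6=48  19^7=27  19^8=41  19^9=12  19^10=51  19^11=25
  19^12=3  19^13=57  19^14=21  19^15=45  19^16=29  19^17=20
So 19^17 ≡ 20 (mod 59), giving x = 17.

17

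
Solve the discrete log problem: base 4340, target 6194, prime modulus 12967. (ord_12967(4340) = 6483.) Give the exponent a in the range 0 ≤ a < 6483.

Baby-step giant-step with m = ceil(sqrt(6483)) = 81.
Baby table (4340^j mod 12967 for j=0..80):
  0:1  1:4340  2:7516  3:7435  4:6004  5:6657  6:904  7:7326
  8:12723  9:4334  10:7410  11:1240  12:295  13:9534  14:12830  15:1902
  16:7668  17:5798  18:7340  19:8648  20:5822  21:7764  22:7494  23:2724
  24:9223  25:11658  26:11453  27:3509  28:5802  29:11733  30:12778  31:9628
  32:5846  33:8188  34:6340  35:12593  36:10682  37:2855  38:7215  39:10762
  40:12913  41:12013  42:9080  43:487  44:12926  45:3598  46:3052  47:6373
  48:209  49:12337  50:1837  51:10842  52:10004  53:3844  54:7398  55:1028
  56:872  57:11083  58:5617  59:12787  60:9787  61:8655  62:10268  63:8508
  64:7671  65:5851  66:3954  67:5019  68:10867  69:1801  70:10206  71:11735
  72:8491  73:11693  74:7749  75:7229  76:6687  77:1434  78:12367  79:2367
  80:2916
Giant step factor: 4340^(-81) ≡ 9099 (mod 12967).
Scan 6194·9099^i mod 12967 for i = 0, 1, …:
  i=0: 6194   i=1: 4624   i=2: 8828   i=3: 8374
  i=4: 934   i=5: 5081   i=6: 4664   i=7: 9712
  i=8: 12350   i=9: 628     …   i=68: 7380
  i=69: 7494
Match at i=69, j=22: a = 69·81 + 22 = 5611.

5611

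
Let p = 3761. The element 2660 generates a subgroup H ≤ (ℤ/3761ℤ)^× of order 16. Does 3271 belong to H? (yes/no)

3271 ∈ ⟨2660⟩ iff 3271^16 ≡ 1 (mod 3761), since |⟨2660⟩| = 16.
3271^16 mod 3761 = 1.
Since 1 = 1, 3271 lies in the subgroup.

yes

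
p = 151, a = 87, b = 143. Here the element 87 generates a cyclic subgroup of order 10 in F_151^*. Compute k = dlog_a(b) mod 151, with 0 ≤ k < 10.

3

Successive powers of 87 modulo 151:
  87^0=1  87^1=87  87^2=19  87^3=143
So 87^3 ≡ 143 (mod 151), giving k = 3.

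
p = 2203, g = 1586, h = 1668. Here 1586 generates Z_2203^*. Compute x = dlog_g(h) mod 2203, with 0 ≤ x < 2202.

Baby-step giant-step with m = ceil(sqrt(2202)) = 47.
Baby table (1586^j mod 2203 for j=0..46):
  0:1  1:1586  2:1773  3:950  4:2051  5:1258  6:1473  7:998
  8:1074  9:445  10:810  11:311  12:1977  13:653  14:248  15:1194
  16:1307  17:2082  18:1958  19:1361  20:1809  21:768  22:1992  23:210
  24:407  25:23  26:1230  27:1125  28:2023  29:910  30:295  31:834
  32:924  33:469  34:1423  35:1006  36:544  37:1411  38:1801  39:1298
  40:1026  41:1422  42:1623  43:974  44:461  45:1953  46:40
Giant step factor: 1586^(-47) ≡ 2134 (mod 2203).
Scan 1668·2134^i mod 2203 for i = 0, 1, …:
  i=0: 1668   i=1: 1667   i=2: 1736   i=3: 1381
  i=4: 1643   i=5: 1189   i=6: 1673   i=7: 1322
  i=8: 1308   i=9: 71     …   i=20: 1864
  i=21: 1361
Match at i=21, j=19: x = 21·47 + 19 = 1006.

1006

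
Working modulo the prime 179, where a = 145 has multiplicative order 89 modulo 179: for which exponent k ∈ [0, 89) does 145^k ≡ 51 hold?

56

Baby-step giant-step with m = ceil(sqrt(89)) = 10.
Baby table (145^j mod 179 for j=0..9):
  0:1  1:145  2:82  3:76  4:101  5:146  6:48  7:158
  8:177  9:68
Giant step factor: 145^(-10) ≡ 12 (mod 179).
Scan 51·12^i mod 179 for i = 0, 1, …:
  i=0: 51   i=1: 75   i=2: 5   i=3: 60
  i=4: 4   i=5: 48
Match at i=5, j=6: k = 5·10 + 6 = 56.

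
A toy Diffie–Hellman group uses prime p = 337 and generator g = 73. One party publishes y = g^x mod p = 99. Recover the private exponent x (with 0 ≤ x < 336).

107

Baby-step giant-step with m = ceil(sqrt(336)) = 19.
Baby table (73^j mod 337 for j=0..18):
  0:1  1:73  2:274  3:119  4:262  5:254  6:7  7:174
  8:233  9:159  10:149  11:93  12:49  13:207  14:283  15:102
  16:32  17:314  18:6
Giant step factor: 73^(-19) ≡ 327 (mod 337).
Scan 99·327^i mod 337 for i = 0, 1, …:
  i=0: 99   i=1: 21   i=2: 127   i=3: 78
  i=4: 231   i=5: 49
Match at i=5, j=12: x = 5·19 + 12 = 107.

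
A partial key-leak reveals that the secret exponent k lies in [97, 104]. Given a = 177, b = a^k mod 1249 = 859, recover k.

98

Compute 177^97 mod 1249 = 273, then multiply by 177 repeatedly:
  177^97=273  177^98=859
Found 859 at exponent 98.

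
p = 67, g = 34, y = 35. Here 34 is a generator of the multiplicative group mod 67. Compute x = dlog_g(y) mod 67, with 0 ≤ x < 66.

Successive powers of 34 modulo 67:
  34^0=1  34^1=34  34^2=17  34^3=42  34^4=21  34^5=44
  34^6=22  34^7=11  34^8=39  34^9=53  34^10=60  34^11=30
  34^12=15  34^13=41  34^14=54  34^15=27  34^16=47  34^17=57
  34^18=62  34^19=31  34^20=49  34^21=58  34^22=29  34^23=48
  34^24=24  34^25=12  34^26=6  34^27=3  34^28=35
So 34^28 ≡ 35 (mod 67), giving x = 28.

28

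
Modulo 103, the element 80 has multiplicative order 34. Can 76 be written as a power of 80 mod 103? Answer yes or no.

yes

76 ∈ ⟨80⟩ iff 76^34 ≡ 1 (mod 103), since |⟨80⟩| = 34.
76^34 mod 103 = 1.
Since 1 = 1, 76 lies in the subgroup.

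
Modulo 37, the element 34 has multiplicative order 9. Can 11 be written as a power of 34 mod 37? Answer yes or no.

⟨34⟩ has order 9; its elements mod 37 are {1, 7, 9, 10, 12, 16, 26, 33, 34}.
11 is not in this set.

no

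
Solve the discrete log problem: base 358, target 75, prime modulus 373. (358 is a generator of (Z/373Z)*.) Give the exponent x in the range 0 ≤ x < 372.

Baby-step giant-step with m = ceil(sqrt(372)) = 20.
Baby table (358^j mod 373 for j=0..19):
  0:1  1:358  2:225  3:355  4:270  5:53  6:324  7:362
  8:165  9:136  10:198  11:14  12:163  13:166  14:121  15:50
  16:369  17:60  18:219  19:72
Giant step factor: 358^(-20) ≡ 220 (mod 373).
Scan 75·220^i mod 373 for i = 0, 1, …:
  i=0: 75   i=1: 88   i=2: 337   i=3: 286
  i=4: 256   i=5: 370   i=6: 86   i=7: 270
Match at i=7, j=4: x = 7·20 + 4 = 144.

144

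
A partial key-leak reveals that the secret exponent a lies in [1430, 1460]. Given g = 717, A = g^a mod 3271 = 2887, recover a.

1436

Compute 717^1430 mod 3271 = 953, then multiply by 717 repeatedly:
  717^1430=953  717^1431=2933  717^1432=2979  717^1433=3251  717^1434=2015
  717^1435=2244  717^1436=2887
Found 2887 at exponent 1436.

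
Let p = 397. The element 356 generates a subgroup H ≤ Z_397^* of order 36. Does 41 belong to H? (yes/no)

yes

41 ∈ ⟨356⟩ iff 41^36 ≡ 1 (mod 397), since |⟨356⟩| = 36.
41^36 mod 397 = 1.
Since 1 = 1, 41 lies in the subgroup.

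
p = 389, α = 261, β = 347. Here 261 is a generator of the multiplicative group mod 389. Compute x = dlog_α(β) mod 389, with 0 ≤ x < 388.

58

Baby-step giant-step with m = ceil(sqrt(388)) = 20.
Baby table (261^j mod 389 for j=0..19):
  0:1  1:261  2:46  3:336  4:171  5:285  6:86  7:273
  8:66  9:110  10:313  11:3  12:5  13:138  14:230  15:124
  16:77  17:258  18:41  19:198
Giant step factor: 261^(-20) ≡ 178 (mod 389).
Scan 347·178^i mod 389 for i = 0, 1, …:
  i=0: 347   i=1: 304   i=2: 41
Match at i=2, j=18: x = 2·20 + 18 = 58.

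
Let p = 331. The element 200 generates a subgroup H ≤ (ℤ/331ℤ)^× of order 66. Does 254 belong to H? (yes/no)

no

254 ∈ ⟨200⟩ iff 254^66 ≡ 1 (mod 331), since |⟨200⟩| = 66.
254^66 mod 331 = 323.
Since 323 ≠ 1, 254 does not lie in the subgroup.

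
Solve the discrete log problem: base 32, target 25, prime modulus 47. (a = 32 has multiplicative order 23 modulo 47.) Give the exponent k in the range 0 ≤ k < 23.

22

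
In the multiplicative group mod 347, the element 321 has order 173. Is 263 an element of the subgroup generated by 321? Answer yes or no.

263 ∈ ⟨321⟩ iff 263^173 ≡ 1 (mod 347), since |⟨321⟩| = 173.
263^173 mod 347 = 1.
Since 1 = 1, 263 lies in the subgroup.

yes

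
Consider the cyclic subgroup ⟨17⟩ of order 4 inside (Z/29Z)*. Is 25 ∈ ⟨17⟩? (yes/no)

25 ∈ ⟨17⟩ iff 25^4 ≡ 1 (mod 29), since |⟨17⟩| = 4.
25^4 mod 29 = 24.
Since 24 ≠ 1, 25 does not lie in the subgroup.

no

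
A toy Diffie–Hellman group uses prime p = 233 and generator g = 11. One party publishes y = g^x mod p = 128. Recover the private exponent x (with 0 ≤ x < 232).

32

Baby-step giant-step with m = ceil(sqrt(232)) = 16.
Baby table (11^j mod 233 for j=0..15):
  0:1  1:11  2:121  3:166  4:195  5:48  6:62  7:216
  8:46  9:40  10:207  11:180  12:116  13:111  14:56  15:150
Giant step factor: 11^(-16) ≡ 184 (mod 233).
Scan 128·184^i mod 233 for i = 0, 1, …:
  i=0: 128   i=1: 19   i=2: 1
Match at i=2, j=0: x = 2·16 + 0 = 32.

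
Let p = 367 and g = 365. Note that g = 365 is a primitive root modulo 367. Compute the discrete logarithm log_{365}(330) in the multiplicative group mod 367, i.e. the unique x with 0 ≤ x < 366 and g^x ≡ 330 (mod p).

239

Baby-step giant-step with m = ceil(sqrt(366)) = 20.
Baby table (365^j mod 367 for j=0..19):
  0:1  1:365  2:4  3:359  4:16  5:335  6:64  7:239
  8:256  9:222  10:290  11:154  12:59  13:249  14:236  15:262
  16:210  17:314  18:106  19:155
Giant step factor: 365^(-20) ≡ 264 (mod 367).
Scan 330·264^i mod 367 for i = 0, 1, …:
  i=0: 330   i=1: 141   i=2: 157   i=3: 344
  i=4: 167   i=5: 48   i=6: 194   i=7: 203
  i=8: 10   i=9: 71   i=10: 27   i=11: 155
Match at i=11, j=19: x = 11·20 + 19 = 239.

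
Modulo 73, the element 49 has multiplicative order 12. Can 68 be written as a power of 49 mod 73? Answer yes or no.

no

⟨49⟩ has order 12; its elements mod 73 are {1, 3, 8, 9, 24, 27, 46, 49, 64, 65, 70, 72}.
68 is not in this set.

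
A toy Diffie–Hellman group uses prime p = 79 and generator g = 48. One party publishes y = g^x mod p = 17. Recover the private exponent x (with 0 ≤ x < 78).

15

Baby-step giant-step with m = ceil(sqrt(78)) = 9.
Baby table (48^j mod 79 for j=0..8):
  0:1  1:48  2:13  3:71  4:11  5:54  6:64  7:70
  8:42
Giant step factor: 48^(-9) ≡ 27 (mod 79).
Scan 17·27^i mod 79 for i = 0, 1, …:
  i=0: 17   i=1: 64
Match at i=1, j=6: x = 1·9 + 6 = 15.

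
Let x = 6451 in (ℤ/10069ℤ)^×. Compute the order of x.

10068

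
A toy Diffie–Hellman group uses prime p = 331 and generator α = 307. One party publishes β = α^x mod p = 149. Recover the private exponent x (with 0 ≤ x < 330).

Baby-step giant-step with m = ceil(sqrt(330)) = 19.
Baby table (307^j mod 331 for j=0..18):
  0:1  1:307  2:245  3:78  4:114  5:243  6:126  7:286
  8:87  9:229  10:131  11:166  12:319  13:288  14:39  15:57
  16:287  17:63  18:143
Giant step factor: 307^(-19) ≡ 312 (mod 331).
Scan 149·312^i mod 331 for i = 0, 1, …:
  i=0: 149   i=1: 148   i=2: 167   i=3: 137
  i=4: 45   i=5: 138   i=6: 26   i=7: 168
  i=8: 118   i=9: 75   i=10: 230   i=11: 264
  i=12: 280   i=13: 307
Match at i=13, j=1: x = 13·19 + 1 = 248.

248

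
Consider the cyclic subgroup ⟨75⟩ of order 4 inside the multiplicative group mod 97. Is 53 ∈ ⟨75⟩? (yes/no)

no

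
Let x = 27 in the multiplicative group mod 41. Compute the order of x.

The order of 27 must divide p − 1 = 40 = 2^3 · 5.
Divisors: 1, 2, 4, 5, 8, 10, 20, 40.
Check each in increasing order: 27^1 ≡ 27;  27^2 ≡ 32;  27^4 ≡ 40;  27^5 ≡ 14;  27^8 ≡ 1.
Smallest exponent giving 1 is 8.

8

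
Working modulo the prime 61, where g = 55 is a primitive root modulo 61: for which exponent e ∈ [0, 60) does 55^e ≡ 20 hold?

Successive powers of 55 modulo 61:
  55^0=1  55^1=55  55^2=36  55^3=28  55^4=15  55^5=32
  55^6=52  55^7=54  55^8=42  55^9=53  55^10=48  55^11=17
  55^12=20
So 55^12 ≡ 20 (mod 61), giving e = 12.

12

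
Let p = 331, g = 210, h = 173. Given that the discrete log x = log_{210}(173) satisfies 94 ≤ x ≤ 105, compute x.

104

Compute 210^94 mod 331 = 171, then multiply by 210 repeatedly:
  210^94=171  210^95=162  210^96=258  210^97=227  210^98=6
  210^99=267  210^100=131  210^101=37  210^102=157  210^103=201
  210^104=173
Found 173 at exponent 104.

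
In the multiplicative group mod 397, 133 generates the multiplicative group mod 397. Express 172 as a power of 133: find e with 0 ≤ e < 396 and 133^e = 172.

204

Baby-step giant-step with m = ceil(sqrt(396)) = 20.
Baby table (133^j mod 397 for j=0..19):
  0:1  1:133  2:221  3:15  4:10  5:139  6:225  7:150
  8:100  9:199  10:265  11:309  12:206  13:5  14:268  15:311
  16:75  17:50  18:298  19:331
Giant step factor: 133^(-20) ≡ 9 (mod 397).
Scan 172·9^i mod 397 for i = 0, 1, …:
  i=0: 172   i=1: 357   i=2: 37   i=3: 333
  i=4: 218   i=5: 374   i=6: 190   i=7: 122
  i=8: 304   i=9: 354   i=10: 10
Match at i=10, j=4: e = 10·20 + 4 = 204.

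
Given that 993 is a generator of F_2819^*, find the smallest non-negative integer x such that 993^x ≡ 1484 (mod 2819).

50

Baby-step giant-step with m = ceil(sqrt(2818)) = 54.
Baby table (993^j mod 2819 for j=0..53):
  0:1  1:993  2:2218  3:835  4:369  5:2766  6:932  7:844
  8:849  9:176  10:2809  11:1346  12:372  13:107  14:1948  15:530
  16:1956  17:17  18:2786  19:1059  20:100  21:635  22:1918  23:1749
  24:253  25:338  26:173  27:2649  28:330  29:686  30:1819  31:2107
  32:553  33:2243  34:289  35:2258  36:1089  37:1700  38:2338  39:1597
  40:1543  41:1482  42:108  43:122  44:2748  45:2791  46:386  47:2733
  48:1991  49:944  50:1484  51:2094  52:1739  53:1599
Giant step factor: 993^(-54) ≡ 2148 (mod 2819).
Scan 1484·2148^i mod 2819 for i = 0, 1, …:
  i=0: 1484
Match at i=0, j=50: x = 0·54 + 50 = 50.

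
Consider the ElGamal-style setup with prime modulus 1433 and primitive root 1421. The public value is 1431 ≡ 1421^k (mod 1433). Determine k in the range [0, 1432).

Baby-step giant-step with m = ceil(sqrt(1432)) = 38.
Baby table (1421^j mod 1433 for j=0..37):
  0:1  1:1421  2:144  3:1138  4:674  5:510  6:1045  7:357
  8:15  9:1253  10:727  11:1307  12:79  13:485  14:1345  15:1056
  16:225  17:166  18:874  19:976  20:1185  21:110  22:113  23:77
  24:509  25:1057  26:213  27:310  28:579  29:217  30:262  31:1155
  32:470  33:92  34:329  35:351  36:87  37:389
Giant step factor: 1421^(-38) ≡ 1033 (mod 1433).
Scan 1431·1033^i mod 1433 for i = 0, 1, …:
  i=0: 1431   i=1: 800   i=2: 992   i=3: 141
  i=4: 920   i=5: 281   i=6: 807   i=7: 1058
  i=8: 968   i=9: 1143     …   i=15: 942
  i=16: 79
Match at i=16, j=12: k = 16·38 + 12 = 620.

620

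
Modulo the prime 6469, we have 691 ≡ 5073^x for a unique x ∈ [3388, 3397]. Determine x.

Compute 5073^3388 mod 6469 = 1448, then multiply by 5073 repeatedly:
  5073^3388=1448  5073^3389=3389  5073^3390=4264  5073^3391=5405  5073^3392=3943
  5073^3393=691
Found 691 at exponent 3393.

3393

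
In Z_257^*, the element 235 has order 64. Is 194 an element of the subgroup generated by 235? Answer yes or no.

194 ∈ ⟨235⟩ iff 194^64 ≡ 1 (mod 257), since |⟨235⟩| = 64.
194^64 mod 257 = 16.
Since 16 ≠ 1, 194 does not lie in the subgroup.

no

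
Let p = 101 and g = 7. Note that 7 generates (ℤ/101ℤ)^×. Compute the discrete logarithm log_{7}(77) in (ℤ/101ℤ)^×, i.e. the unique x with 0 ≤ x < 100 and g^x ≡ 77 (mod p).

58

Baby-step giant-step with m = ceil(sqrt(100)) = 10.
Baby table (7^j mod 101 for j=0..9):
  0:1  1:7  2:49  3:40  4:78  5:41  6:85  7:90
  8:24  9:67
Giant step factor: 7^(-10) ≡ 14 (mod 101).
Scan 77·14^i mod 101 for i = 0, 1, …:
  i=0: 77   i=1: 68   i=2: 43   i=3: 97
  i=4: 45   i=5: 24
Match at i=5, j=8: x = 5·10 + 8 = 58.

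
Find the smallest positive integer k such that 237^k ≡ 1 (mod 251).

The order of 237 must divide p − 1 = 250 = 2 · 5^3.
Divisors: 1, 2, 5, 10, 25, 50, 125, 250.
Check each in increasing order: 237^1 ≡ 237;  237^2 ≡ 196;  237^5 ≡ 69;  237^10 ≡ 243;  237^25 ≡ 149;  237^50 ≡ 113;  237^125 ≡ 1.
Smallest exponent giving 1 is 125.

125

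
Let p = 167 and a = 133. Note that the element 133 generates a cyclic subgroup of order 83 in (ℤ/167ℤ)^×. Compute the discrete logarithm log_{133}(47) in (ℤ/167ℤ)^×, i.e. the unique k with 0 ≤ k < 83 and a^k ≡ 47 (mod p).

Baby-step giant-step with m = ceil(sqrt(83)) = 10.
Baby table (133^j mod 167 for j=0..9):
  0:1  1:133  2:154  3:108  4:2  5:99  6:141  7:49
  8:4  9:31
Giant step factor: 133^(-10) ≡ 61 (mod 167).
Scan 47·61^i mod 167 for i = 0, 1, …:
  i=0: 47   i=1: 28   i=2: 38   i=3: 147
  i=4: 116   i=5: 62   i=6: 108
Match at i=6, j=3: k = 6·10 + 3 = 63.

63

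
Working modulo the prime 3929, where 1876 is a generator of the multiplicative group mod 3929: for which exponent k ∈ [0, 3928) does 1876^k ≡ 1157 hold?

3915

Baby-step giant-step with m = ceil(sqrt(3928)) = 63.
Baby table (1876^j mod 3929 for j=0..62):
  0:1  1:1876  2:2921  3:2770  4:2382  5:1359  6:3492  7:1349
  8:448  9:3571  10:251  11:3325  12:2377  13:3766  14:674  15:3215
  16:325  17:705  18:2436  19:509  20:137  21:1627  22:3348  23:2306
  24:227  25:1520  26:2995  27:150  28:2441  29:2031  30:2955  31:3690
  32:3471  33:1243  34:1971  35:407  36:1306  37:2289  38:3696  39:2940
  40:3053  41:2875  42:2912  43:1602  44:3596  45:3  46:1699  47:905
  48:452  49:3217  50:148  51:2618  52:118  53:1344  54:2855  55:753
  56:2117  57:3202  58:3440  59:2022  60:1787  61:975  62:2115
Giant step factor: 1876^(-63) ≡ 2636 (mod 3929).
Scan 1157·2636^i mod 3929 for i = 0, 1, …:
  i=0: 1157   i=1: 948   i=2: 84   i=3: 1400
  i=4: 1069   i=5: 791   i=6: 2706   i=7: 1881
  i=8: 3847   i=9: 3872     …   i=61: 450
  i=62: 3571
Match at i=62, j=9: k = 62·63 + 9 = 3915.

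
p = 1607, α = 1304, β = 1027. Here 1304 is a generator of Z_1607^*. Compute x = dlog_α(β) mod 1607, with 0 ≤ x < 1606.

773

Baby-step giant-step with m = ceil(sqrt(1606)) = 41.
Baby table (1304^j mod 1607 for j=0..40):
  0:1  1:1304  2:210  3:650  4:711  5:1512  6:1466  7:941
  8:923  9:1556  10:990  11:539  12:597  13:700  14:24  15:763
  16:219  17:1137  18:994  19:934  20:1437  21:86  22:1261  23:383
  24:1262  25:80  26:1472  27:730  28:576  29:635  30:435  31:1576
  32:1358  33:1525  34:741  35:457  36:1338  37:1157  38:1362  39:313
  40:1581
Giant step factor: 1304^(-41) ≡ 174 (mod 1607).
Scan 1027·174^i mod 1607 for i = 0, 1, …:
  i=0: 1027   i=1: 321   i=2: 1216   i=3: 1067
  i=4: 853   i=5: 578   i=6: 938   i=7: 905
  i=8: 1591   i=9: 430     …   i=17: 566
  i=18: 457
Match at i=18, j=35: x = 18·41 + 35 = 773.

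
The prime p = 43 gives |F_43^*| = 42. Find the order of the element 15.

The order of 15 must divide p − 1 = 42 = 2 · 3 · 7.
Divisors: 1, 2, 3, 6, 7, 14, 21, 42.
Check each in increasing order: 15^1 ≡ 15;  15^2 ≡ 10;  15^3 ≡ 21;  15^6 ≡ 11;  15^7 ≡ 36;  15^14 ≡ 6;  15^21 ≡ 1.
Smallest exponent giving 1 is 21.

21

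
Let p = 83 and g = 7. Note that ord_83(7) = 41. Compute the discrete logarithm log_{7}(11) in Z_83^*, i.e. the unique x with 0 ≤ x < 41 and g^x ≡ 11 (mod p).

Successive powers of 7 modulo 83:
  7^0=1  7^1=7  7^2=49  7^3=11
So 7^3 ≡ 11 (mod 83), giving x = 3.

3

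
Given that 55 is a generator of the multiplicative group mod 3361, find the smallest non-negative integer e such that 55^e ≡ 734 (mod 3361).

1807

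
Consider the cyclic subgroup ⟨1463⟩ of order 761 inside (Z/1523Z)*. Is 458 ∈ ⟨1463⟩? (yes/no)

458 ∈ ⟨1463⟩ iff 458^761 ≡ 1 (mod 1523), since |⟨1463⟩| = 761.
458^761 mod 1523 = 1522.
Since 1522 ≠ 1, 458 does not lie in the subgroup.

no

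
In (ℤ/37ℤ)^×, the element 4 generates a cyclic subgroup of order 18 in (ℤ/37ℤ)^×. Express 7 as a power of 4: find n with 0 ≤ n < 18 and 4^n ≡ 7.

16

Successive powers of 4 modulo 37:
  4^0=1  4^1=4  4^2=16  4^3=27  4^4=34  4^5=25
  4^6=26  4^7=30  4^8=9  4^9=36  4^10=33  4^11=21
  4^12=10  4^13=3  4^14=12  4^15=11  4^16=7
So 4^16 ≡ 7 (mod 37), giving n = 16.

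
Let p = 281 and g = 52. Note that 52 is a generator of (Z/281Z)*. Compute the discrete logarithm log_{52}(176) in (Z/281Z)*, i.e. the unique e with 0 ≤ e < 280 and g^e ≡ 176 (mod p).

157

Baby-step giant-step with m = ceil(sqrt(280)) = 17.
Baby table (52^j mod 281 for j=0..16):
  0:1  1:52  2:175  3:108  4:277  5:73  6:143  7:130
  8:16  9:270  10:271  11:42  12:217  13:44  14:40  15:113
  16:256
Giant step factor: 52^(-17) ≡ 91 (mod 281).
Scan 176·91^i mod 281 for i = 0, 1, …:
  i=0: 176   i=1: 280   i=2: 190   i=3: 149
  i=4: 71   i=5: 279   i=6: 99   i=7: 17
  i=8: 142   i=9: 277
Match at i=9, j=4: e = 9·17 + 4 = 157.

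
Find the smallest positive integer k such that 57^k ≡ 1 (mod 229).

19

The order of 57 must divide p − 1 = 228 = 2^2 · 3 · 19.
Divisors: 1, 2, 3, 4, 6, 12, 19, 38, 57, 76, 114, 228.
Check each in increasing order: 57^1 ≡ 57;  57^2 ≡ 43;  57^3 ≡ 161;  57^4 ≡ 17;  57^6 ≡ 44;  57^12 ≡ 104;  57^19 ≡ 1.
Smallest exponent giving 1 is 19.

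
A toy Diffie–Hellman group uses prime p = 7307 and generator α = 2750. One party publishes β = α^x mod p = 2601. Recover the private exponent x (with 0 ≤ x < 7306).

6050

Baby-step giant-step with m = ceil(sqrt(7306)) = 86.
Baby table (2750^j mod 7307 for j=0..85):
  0:1  1:2750  2:7062  3:5801  4:1569  5:3620  6:2866  7:4554
  8:6609  9:2241  10:2949  11:6287  12:888  13:1462  14:1650  15:7160
  16:4942  17:6787  18:2172  19:3181  20:1271  21:2504  22:2806  23:308
  24:6695  25:4917  26:3800  27:990  28:4296  29:5888  30:6995  31:4226
  32:3370  33:2224  34:41  35:3145  36:4569  37:4017  38:5873  39:2280
  40:594  41:4039  42:610  43:4197  44:3997  45:2022  46:7180  47:1486
  48:1887  49:1280  50:5333  51:601  52:1368  53:6202  54:962  55:366
  56:5441  57:5321  58:4136  59:4308  60:2353  61:4055  62:768  63:277
  64:1822  65:5205  66:6644  67:3500  68:1681  69:4726  70:4654  71:3943
  72:6969  73:5796  74:2433  75:4845  76:3089  77:4016  78:3123  79:2525
  80:2100  81:2470  82:4297  83:1331  84:6750  85:2720
Giant step factor: 2750^(-86) ≡ 108 (mod 7307).
Scan 2601·108^i mod 7307 for i = 0, 1, …:
  i=0: 2601   i=1: 3242   i=2: 6707   i=3: 963
  i=4: 1706   i=5: 1573   i=6: 1823   i=7: 6902
  i=8: 102   i=9: 3709     …   i=69: 809
  i=70: 6995
Match at i=70, j=30: x = 70·86 + 30 = 6050.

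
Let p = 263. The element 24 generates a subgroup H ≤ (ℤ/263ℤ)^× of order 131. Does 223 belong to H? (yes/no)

yes

223 ∈ ⟨24⟩ iff 223^131 ≡ 1 (mod 263), since |⟨24⟩| = 131.
223^131 mod 263 = 1.
Since 1 = 1, 223 lies in the subgroup.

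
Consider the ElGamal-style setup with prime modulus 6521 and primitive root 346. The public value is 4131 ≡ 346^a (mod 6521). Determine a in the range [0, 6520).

Baby-step giant-step with m = ceil(sqrt(6520)) = 81.
Baby table (346^j mod 6521 for j=0..80):
  0:1  1:346  2:2338  3:344  4:1646  5:2189  6:958  7:5418
  8:3101  9:3502  10:5307  11:3821  12:4824  13:6249  14:3703  15:3122
  16:4247  17:2237  18:4524  19:264  20:50  21:4258  22:6043  23:4158
  24:4048  25:5114  26:2253  27:3539  28:5067  29:5554  30:4510  31:1941
  32:6444  33:5963  34:2562  35:6117  36:3678  37:993  38:4486  39:158
  40:2500  41:4228  42:2184  43:5749  44:249  45:1381  46:1793  47:883
  48:5552  49:3818  50:3786  51:5756  52:2671  53:4705  54:4201  55:5884
  56:1312  57:4003  58:2586  59:1379  60:1101  61:2728  62:4864  63:526
  64:5929  65:3840  66:4877  67:5024  68:3718  69:1791  70:191  71:876
  72:3130  73:494  74:1378  75:755  76:390  77:4520  78:5401  79:3740
  80:2882
Giant step factor: 346^(-81) ≡ 675 (mod 6521).
Scan 4131·675^i mod 6521 for i = 0, 1, …:
  i=0: 4131   i=1: 3958   i=2: 4561   i=3: 763
  i=4: 6387   i=5: 844   i=6: 2373   i=7: 4130
  i=8: 3283   i=9: 5406     …   i=69: 2232
  i=70: 249
Match at i=70, j=44: a = 70·81 + 44 = 5714.

5714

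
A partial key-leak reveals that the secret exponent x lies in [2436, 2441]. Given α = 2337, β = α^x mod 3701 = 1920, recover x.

Compute 2337^2436 mod 3701 = 2937, then multiply by 2337 repeatedly:
  2337^2436=2937  2337^2437=2115  2337^2438=1920
Found 1920 at exponent 2438.

2438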